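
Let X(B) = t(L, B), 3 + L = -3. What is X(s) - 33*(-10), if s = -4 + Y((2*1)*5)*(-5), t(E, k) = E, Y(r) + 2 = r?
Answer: 324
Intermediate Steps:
L = -6 (L = -3 - 3 = -6)
Y(r) = -2 + r
s = -44 (s = -4 + (-2 + (2*1)*5)*(-5) = -4 + (-2 + 2*5)*(-5) = -4 + (-2 + 10)*(-5) = -4 + 8*(-5) = -4 - 40 = -44)
X(B) = -6
X(s) - 33*(-10) = -6 - 33*(-10) = -6 + 330 = 324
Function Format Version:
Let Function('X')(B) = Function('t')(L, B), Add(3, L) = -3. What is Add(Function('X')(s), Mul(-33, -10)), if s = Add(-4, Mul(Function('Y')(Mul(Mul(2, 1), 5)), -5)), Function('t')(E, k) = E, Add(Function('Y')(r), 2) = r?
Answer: 324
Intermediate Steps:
L = -6 (L = Add(-3, -3) = -6)
Function('Y')(r) = Add(-2, r)
s = -44 (s = Add(-4, Mul(Add(-2, Mul(Mul(2, 1), 5)), -5)) = Add(-4, Mul(Add(-2, Mul(2, 5)), -5)) = Add(-4, Mul(Add(-2, 10), -5)) = Add(-4, Mul(8, -5)) = Add(-4, -40) = -44)
Function('X')(B) = -6
Add(Function('X')(s), Mul(-33, -10)) = Add(-6, Mul(-33, -10)) = Add(-6, 330) = 324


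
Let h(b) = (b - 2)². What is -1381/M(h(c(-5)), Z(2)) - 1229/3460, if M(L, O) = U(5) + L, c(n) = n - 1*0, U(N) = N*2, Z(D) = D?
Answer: -4850771/204140 ≈ -23.762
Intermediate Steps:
U(N) = 2*N
c(n) = n (c(n) = n + 0 = n)
h(b) = (-2 + b)²
M(L, O) = 10 + L (M(L, O) = 2*5 + L = 10 + L)
-1381/M(h(c(-5)), Z(2)) - 1229/3460 = -1381/(10 + (-2 - 5)²) - 1229/3460 = -1381/(10 + (-7)²) - 1229*1/3460 = -1381/(10 + 49) - 1229/3460 = -1381/59 - 1229/3460 = -4850771/204140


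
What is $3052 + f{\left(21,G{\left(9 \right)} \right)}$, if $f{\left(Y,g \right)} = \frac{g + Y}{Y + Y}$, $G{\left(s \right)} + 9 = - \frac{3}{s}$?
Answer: $\frac{54941}{18} \approx 3052.3$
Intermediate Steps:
$G{\left(s \right)} = -9 - \frac{3}{s}$
$f{\left(Y,g \right)} = \frac{Y + g}{2 Y}$
$3052 + f{\left(21,G{\left(9 \right)} \right)} = 3052 + \frac{21 - \left(9 + \frac{3}{9}\right)}{2 \cdot 21} = 3052 + \frac{1}{2} \cdot \frac{1}{21} \left(21 - \frac{28}{3}\right) = 3052 + \frac{1}{2} \cdot \frac{1}{21} \cdot \frac{35}{3} = 3052 + \frac{5}{18} = \frac{54941}{18}$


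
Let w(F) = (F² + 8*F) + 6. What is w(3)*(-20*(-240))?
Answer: 187200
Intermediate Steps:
w(F) = 6 + F² + 8*F
w(3)*(-20*(-240)) = (6 + 3² + 8*3)*(-20*(-240)) = (6 + 9 + 24)*4800 = 39*4800 = 187200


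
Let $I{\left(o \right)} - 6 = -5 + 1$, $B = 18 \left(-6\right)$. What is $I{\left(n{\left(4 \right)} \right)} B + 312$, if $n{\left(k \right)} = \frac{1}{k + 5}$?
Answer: $96$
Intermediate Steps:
$n{\left(k \right)} = \frac{1}{5 + k}$
$B = -108$
$I{\left(o \right)} = 2$ ($I{\left(o \right)} = 6 + \left(-5 + 1\right) = 6 - 4 = 2$)
$I{\left(n{\left(4 \right)} \right)} B + 312 = 2 \left(-108\right) + 312 = -216 + 312 = 96$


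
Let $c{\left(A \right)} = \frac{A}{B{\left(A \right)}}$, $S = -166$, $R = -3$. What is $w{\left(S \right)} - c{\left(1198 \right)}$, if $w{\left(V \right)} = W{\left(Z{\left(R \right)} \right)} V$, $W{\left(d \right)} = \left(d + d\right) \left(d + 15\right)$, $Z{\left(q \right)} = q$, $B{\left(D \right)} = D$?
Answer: $11951$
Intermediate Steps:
$W{\left(d \right)} = 2 d \left(15 + d\right)$
$c{\left(A \right)} = 1$ ($c{\left(A \right)} = \frac{A}{A} = 1$)
$w{\left(V \right)} = - 72 V$ ($w{\left(V \right)} = 2 \left(-3\right) \left(15 - 3\right) V = 2 \left(-3\right) 12 V = - 72 V$)
$w{\left(S \right)} - c{\left(1198 \right)} = \left(-72\right) \left(-166\right) - 1 = 11952 - 1 = 11951$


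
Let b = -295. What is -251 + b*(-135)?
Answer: 39574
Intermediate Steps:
-251 + b*(-135) = -251 - 295*(-135) = -251 + 39825 = 39574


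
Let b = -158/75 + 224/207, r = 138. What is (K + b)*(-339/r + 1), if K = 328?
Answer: -56685283/119025 ≈ -476.25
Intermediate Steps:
b = -5302/5175 (b = -158*1/75 + 224*(1/207) = -158/75 + 224/207 = -5302/5175 ≈ -1.0245)
(K + b)*(-339/r + 1) = (328 - 5302/5175)*(-339/138 + 1) = 1692098*(-339*1/138 + 1)/5175 = 1692098*(-113/46 + 1)/5175 = (1692098/5175)*(-67/46) = -56685283/119025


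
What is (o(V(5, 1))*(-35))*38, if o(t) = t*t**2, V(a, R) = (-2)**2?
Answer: -85120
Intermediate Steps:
V(a, R) = 4
o(t) = t**3
(o(V(5, 1))*(-35))*38 = (4**3*(-35))*38 = (64*(-35))*38 = -2240*38 = -85120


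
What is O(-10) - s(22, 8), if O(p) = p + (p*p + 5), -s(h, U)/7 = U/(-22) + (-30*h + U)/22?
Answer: -115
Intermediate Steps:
s(h, U) = 105*h/11 (s(h, U) = -7*(U/(-22) + (-30*h + U)/22) = -7*(U*(-1/22) + (U - 30*h)*(1/22)) = -7*(-U/22 + (-15*h/11 + U/22)) = -(-105)*h/11 = 105*h/11)
O(p) = 5 + p + p**2 (O(p) = p + (p**2 + 5) = p + (5 + p**2) = 5 + p + p**2)
O(-10) - s(22, 8) = (5 - 10 + (-10)**2) - 105*22/11 = (5 - 10 + 100) - 1*210 = 95 - 210 = -115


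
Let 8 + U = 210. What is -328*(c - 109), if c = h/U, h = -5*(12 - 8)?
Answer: 3614232/101 ≈ 35785.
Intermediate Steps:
U = 202 (U = -8 + 210 = 202)
h = -20 (h = -5*4 = -20)
c = -10/101 (c = -20/202 = -20*1/202 = -10/101 ≈ -0.099010)
-328*(c - 109) = -328*(-10/101 - 109) = -328*(-11019/101) = 3614232/101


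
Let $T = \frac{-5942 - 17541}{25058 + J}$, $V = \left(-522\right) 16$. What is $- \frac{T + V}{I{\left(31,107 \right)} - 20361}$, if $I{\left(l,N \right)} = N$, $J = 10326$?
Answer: $- \frac{295550651}{716667536} \approx -0.4124$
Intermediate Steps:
$V = -8352$
$T = - \frac{23483}{35384}$ ($T = \frac{-5942 - 17541}{25058 + 10326} = - \frac{23483}{35384} \approx -0.66366$)
$- \frac{T + V}{I{\left(31,107 \right)} - 20361} = - \frac{- \frac{23483}{35384} - 8352}{107 - 20361} = - \frac{-295550651}{35384 \left(-20254\right)} = - \frac{\left(-295550651\right) \left(-1\right)}{35384 \cdot 20254} = \left(-1\right) \frac{295550651}{716667536} = - \frac{295550651}{716667536}$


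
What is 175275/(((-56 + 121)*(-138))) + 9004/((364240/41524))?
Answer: 13707834313/13613470 ≈ 1006.9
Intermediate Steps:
175275/(((-56 + 121)*(-138))) + 9004/((364240/41524)) = 175275/((65*(-138))) + 9004/((364240*(1/41524))) = 175275/(-8970) + 9004/(91060/10381) = 175275*(-1/8970) + 9004*(10381/91060) = -11685/598 + 23367631/22765 = 13707834313/13613470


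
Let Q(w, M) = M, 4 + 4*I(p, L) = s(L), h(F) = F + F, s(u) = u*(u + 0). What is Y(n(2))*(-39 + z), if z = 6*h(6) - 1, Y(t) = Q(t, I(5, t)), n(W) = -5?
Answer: 168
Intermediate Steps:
s(u) = u**2 (s(u) = u*u = u**2)
h(F) = 2*F
I(p, L) = -1 + L**2/4
Y(t) = -1 + t**2/4
z = 71 (z = 6*(2*6) - 1 = 6*12 - 1 = 72 - 1 = 71)
Y(n(2))*(-39 + z) = (-1 + (1/4)*(-5)**2)*(-39 + 71) = (-1 + (1/4)*25)*32 = (-1 + 25/4)*32 = (21/4)*32 = 168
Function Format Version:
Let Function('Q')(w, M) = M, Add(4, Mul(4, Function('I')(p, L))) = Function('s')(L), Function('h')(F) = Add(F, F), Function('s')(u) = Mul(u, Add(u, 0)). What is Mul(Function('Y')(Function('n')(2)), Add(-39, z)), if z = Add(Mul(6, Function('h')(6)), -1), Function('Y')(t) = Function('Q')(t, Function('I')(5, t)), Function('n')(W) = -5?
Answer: 168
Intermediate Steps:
Function('s')(u) = Pow(u, 2) (Function('s')(u) = Mul(u, u) = Pow(u, 2))
Function('h')(F) = Mul(2, F)
Function('I')(p, L) = Add(-1, Mul(Rational(1, 4), Pow(L, 2)))
Function('Y')(t) = Add(-1, Mul(Rational(1, 4), Pow(t, 2)))
z = 71 (z = Add(Mul(6, Mul(2, 6)), -1) = Add(Mul(6, 12), -1) = Add(72, -1) = 71)
Mul(Function('Y')(Function('n')(2)), Add(-39, z)) = Mul(Add(-1, Mul(Rational(1, 4), Pow(-5, 2))), Add(-39, 71)) = Mul(Add(-1, Mul(Rational(1, 4), 25)), 32) = Mul(Add(-1, Rational(25, 4)), 32) = Mul(Rational(21, 4), 32) = 168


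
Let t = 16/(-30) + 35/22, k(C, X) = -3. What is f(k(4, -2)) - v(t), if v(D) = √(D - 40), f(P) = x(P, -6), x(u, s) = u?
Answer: -3 - I*√4240830/330 ≈ -3.0 - 6.2404*I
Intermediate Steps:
f(P) = P
t = 349/330 (t = 16*(-1/30) + 35*(1/22) = -8/15 + 35/22 = 349/330 ≈ 1.0576)
v(D) = √(-40 + D)
f(k(4, -2)) - v(t) = -3 - √(-40 + 349/330) = -3 - √(-12851/330) = -3 - I*√4240830/330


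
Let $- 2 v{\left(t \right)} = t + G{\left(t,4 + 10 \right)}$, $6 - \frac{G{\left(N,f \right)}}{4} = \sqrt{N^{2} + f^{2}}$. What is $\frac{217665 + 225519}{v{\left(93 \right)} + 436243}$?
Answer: $\frac{36820950752}{36239406221} - \frac{168832 \sqrt{8845}}{36239406221} \approx 1.0156$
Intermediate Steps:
$G{\left(N,f \right)} = 24 - 4 \sqrt{N^{2} + f^{2}}$
$v{\left(t \right)} = -12 + 2 \sqrt{196 + t^{2}} - \frac{t}{2}$ ($v{\left(t \right)} = - \frac{t - \left(-24 + 4 \sqrt{t^{2} + \left(4 + 10\right)^{2}}\right)}{2} = - \frac{t - \left(-24 + 4 \sqrt{t^{2} + 14^{2}}\right)}{2} = - \frac{t - \left(-24 + 4 \sqrt{t^{2} + 196}\right)}{2} = - \frac{t - \left(-24 + 4 \sqrt{196 + t^{2}}\right)}{2} = - \frac{24 + t - 4 \sqrt{196 + t^{2}}}{2} = -12 + 2 \sqrt{196 + t^{2}} - \frac{t}{2}$)
$\frac{217665 + 225519}{v{\left(93 \right)} + 436243} = \frac{217665 + 225519}{\left(-12 + 2 \sqrt{196 + 93^{2}} - \frac{93}{2}\right) + 436243} = \frac{443184}{\left(-12 + 2 \sqrt{196 + 8649} - \frac{93}{2}\right) + 436243} = \frac{443184}{\left(-12 + 2 \sqrt{8845} - \frac{93}{2}\right) + 436243} = \frac{443184}{\left(- \frac{117}{2} + 2 \sqrt{8845}\right) + 436243} = \frac{443184}{\frac{872369}{2} + 2 \sqrt{8845}}$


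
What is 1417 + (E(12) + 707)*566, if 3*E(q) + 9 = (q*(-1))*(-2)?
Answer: 404409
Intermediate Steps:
E(q) = -3 + 2*q/3 (E(q) = -3 + ((q*(-1))*(-2))/3 = -3 + (-q*(-2))/3 = -3 + (2*q)/3 = -3 + 2*q/3)
1417 + (E(12) + 707)*566 = 1417 + ((-3 + (2/3)*12) + 707)*566 = 1417 + ((-3 + 8) + 707)*566 = 1417 + (5 + 707)*566 = 1417 + 712*566 = 1417 + 402992 = 404409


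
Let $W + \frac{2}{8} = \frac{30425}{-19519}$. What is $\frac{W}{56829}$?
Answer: $- \frac{47073}{1478993668} \approx -3.1828 \cdot 10^{-5}$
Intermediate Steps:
$W = - \frac{141219}{78076}$ ($W = - \frac{1}{4} + \frac{30425}{-19519} = - \frac{1}{4} + 30425 \left(- \frac{1}{19519}\right) = - \frac{1}{4} - \frac{30425}{19519} = - \frac{141219}{78076} \approx -1.8087$)
$\frac{W}{56829} = - \frac{141219}{78076 \cdot 56829} = \left(- \frac{141219}{78076}\right) \frac{1}{56829} = - \frac{47073}{1478993668}$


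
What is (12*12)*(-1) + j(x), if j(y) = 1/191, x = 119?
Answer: -27503/191 ≈ -143.99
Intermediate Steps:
j(y) = 1/191
(12*12)*(-1) + j(x) = (12*12)*(-1) + 1/191 = 144*(-1) + 1/191 = -144 + 1/191 = -27503/191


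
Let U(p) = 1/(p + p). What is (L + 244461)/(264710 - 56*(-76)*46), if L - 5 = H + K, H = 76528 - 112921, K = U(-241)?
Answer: 100291185/221954252 ≈ 0.45186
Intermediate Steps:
U(p) = 1/(2*p)
K = -1/482 (K = (½)/(-241) = (½)*(-1/241) = -1/482 ≈ -0.0020747)
H = -36393
L = -17539017/482 (L = 5 + (-36393 - 1/482) = 5 - 17541427/482 = -17539017/482 ≈ -36388.)
(L + 244461)/(264710 - 56*(-76)*46) = (-17539017/482 + 244461)/(264710 - 56*(-76)*46) = 100291185/(482*(264710 + 4256*46)) = 100291185/(482*(264710 + 195776)) = (100291185/482)/460486 = (100291185/482)*(1/460486) = 100291185/221954252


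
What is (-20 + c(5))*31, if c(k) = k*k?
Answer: 155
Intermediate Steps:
c(k) = k²
(-20 + c(5))*31 = (-20 + 5²)*31 = (-20 + 25)*31 = 5*31 = 155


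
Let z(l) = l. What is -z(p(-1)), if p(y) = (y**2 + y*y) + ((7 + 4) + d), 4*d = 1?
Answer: -53/4 ≈ -13.250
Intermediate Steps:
d = 1/4 (d = (1/4)*1 = 1/4 ≈ 0.25000)
p(y) = 45/4 + 2*y**2 (p(y) = (y**2 + y*y) + ((7 + 4) + 1/4) = (y**2 + y**2) + (11 + 1/4) = 2*y**2 + 45/4 = 45/4 + 2*y**2)
-z(p(-1)) = -(45/4 + 2*(-1)**2) = -(45/4 + 2*1) = -(45/4 + 2) = -1*53/4 = -53/4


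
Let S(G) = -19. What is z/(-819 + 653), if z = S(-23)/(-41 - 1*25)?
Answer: -19/10956 ≈ -0.0017342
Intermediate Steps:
z = 19/66 (z = -19/(-41 - 1*25) = -19/(-41 - 25) = -19/(-66) = -19*(-1/66) = 19/66 ≈ 0.28788)
z/(-819 + 653) = 19/(66*(-819 + 653)) = (19/66)/(-166) = (19/66)*(-1/166) = -19/10956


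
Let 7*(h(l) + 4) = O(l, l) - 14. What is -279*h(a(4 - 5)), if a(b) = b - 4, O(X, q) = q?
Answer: 13113/7 ≈ 1873.3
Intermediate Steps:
a(b) = -4 + b
h(l) = -6 + l/7 (h(l) = -4 + (l - 14)/7 = -4 + (-14 + l)/7 = -4 + (-2 + l/7) = -6 + l/7)
-279*h(a(4 - 5)) = -279*(-6 + (-4 + (4 - 5))/7) = -279*(-6 + (-4 - 1)/7) = -279*(-6 + (⅐)*(-5)) = -279*(-6 - 5/7) = -279*(-47/7) = 13113/7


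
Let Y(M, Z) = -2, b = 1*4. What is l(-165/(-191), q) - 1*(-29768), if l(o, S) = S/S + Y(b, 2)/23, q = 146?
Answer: 684685/23 ≈ 29769.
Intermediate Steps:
b = 4
l(o, S) = 21/23 (l(o, S) = S/S - 2/23 = 1 - 2*1/23 = 1 - 2/23 = 21/23)
l(-165/(-191), q) - 1*(-29768) = 21/23 - 1*(-29768) = 21/23 + 29768 = 684685/23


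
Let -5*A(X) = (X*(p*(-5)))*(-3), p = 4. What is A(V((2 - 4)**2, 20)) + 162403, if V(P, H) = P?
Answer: 162355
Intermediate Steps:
A(X) = -12*X (A(X) = -X*(4*(-5))*(-3)/5 = -X*(-20)*(-3)/5 = -(-20*X)*(-3)/5 = -12*X)
A(V((2 - 4)**2, 20)) + 162403 = -12*(2 - 4)**2 + 162403 = -12*(-2)**2 + 162403 = -12*4 + 162403 = -48 + 162403 = 162355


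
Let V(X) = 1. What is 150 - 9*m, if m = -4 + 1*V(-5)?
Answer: 177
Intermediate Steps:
m = -3 (m = -4 + 1*1 = -4 + 1 = -3)
150 - 9*m = 150 - 9*(-3) = 150 + 27 = 177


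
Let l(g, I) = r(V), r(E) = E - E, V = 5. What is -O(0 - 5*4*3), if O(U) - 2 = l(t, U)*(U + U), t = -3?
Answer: -2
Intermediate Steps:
r(E) = 0
l(g, I) = 0
O(U) = 2 (O(U) = 2 + 0*(U + U) = 2 + 0*(2*U) = 2 + 0 = 2)
-O(0 - 5*4*3) = -1*2 = -2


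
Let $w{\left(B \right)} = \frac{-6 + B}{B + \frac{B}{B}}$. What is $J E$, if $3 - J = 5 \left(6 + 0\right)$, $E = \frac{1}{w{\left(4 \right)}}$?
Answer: $\frac{135}{2} \approx 67.5$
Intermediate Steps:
$w{\left(B \right)} = \frac{-6 + B}{1 + B}$ ($w{\left(B \right)} = \frac{-6 + B}{B + 1} = \frac{-6 + B}{1 + B}$)
$E = - \frac{5}{2}$ ($E = \frac{1}{\frac{1}{1 + 4} \left(-6 + 4\right)} = \frac{1}{\frac{1}{5} \left(-2\right)} = \frac{1}{- \frac{2}{5}} = - \frac{5}{2} \approx -2.5$)
$J = -27$ ($J = 3 - 5 \left(6 + 0\right) = 3 - 5 \cdot 6 = 3 - 30 = -27$)
$J E = \left(-27\right) \left(- \frac{5}{2}\right) = \frac{135}{2}$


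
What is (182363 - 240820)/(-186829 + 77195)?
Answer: 8351/15662 ≈ 0.53320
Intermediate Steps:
(182363 - 240820)/(-186829 + 77195) = -58457/(-109634) = -58457*(-1/109634) = 8351/15662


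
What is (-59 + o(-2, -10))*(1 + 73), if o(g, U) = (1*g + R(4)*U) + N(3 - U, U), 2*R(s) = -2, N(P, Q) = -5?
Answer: -4144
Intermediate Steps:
R(s) = -1 (R(s) = (1/2)*(-2) = -1)
o(g, U) = -5 + g - U (o(g, U) = (1*g - U) - 5 = (g - U) - 5 = -5 + g - U)
(-59 + o(-2, -10))*(1 + 73) = (-59 + (-5 - 2 - 1*(-10)))*(1 + 73) = (-59 + (-5 - 2 + 10))*74 = (-59 + 3)*74 = -56*74 = -4144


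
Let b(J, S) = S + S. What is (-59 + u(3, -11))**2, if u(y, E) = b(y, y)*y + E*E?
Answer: 6400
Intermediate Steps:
b(J, S) = 2*S
u(y, E) = E**2 + 2*y**2 (u(y, E) = (2*y)*y + E*E = 2*y**2 + E**2 = E**2 + 2*y**2)
(-59 + u(3, -11))**2 = (-59 + ((-11)**2 + 2*3**2))**2 = (-59 + (121 + 2*9))**2 = (-59 + (121 + 18))**2 = (-59 + 139)**2 = 80**2 = 6400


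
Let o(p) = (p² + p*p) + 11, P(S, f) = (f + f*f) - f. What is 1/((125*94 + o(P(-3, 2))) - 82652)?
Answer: -1/70859 ≈ -1.4113e-5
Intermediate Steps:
P(S, f) = f² (P(S, f) = (f + f²) - f = f²)
o(p) = 11 + 2*p² (o(p) = (p² + p²) + 11 = 2*p² + 11 = 11 + 2*p²)
1/((125*94 + o(P(-3, 2))) - 82652) = 1/((125*94 + (11 + 2*(2²)²)) - 82652) = 1/((11750 + (11 + 2*4²)) - 82652) = 1/((11750 + (11 + 2*16)) - 82652) = 1/((11750 + (11 + 32)) - 82652) = 1/((11750 + 43) - 82652) = 1/(11793 - 82652) = 1/(-70859) = -1/70859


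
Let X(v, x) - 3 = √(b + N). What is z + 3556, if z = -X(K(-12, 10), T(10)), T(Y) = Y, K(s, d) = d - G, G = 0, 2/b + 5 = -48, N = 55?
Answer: 3553 - √154389/53 ≈ 3545.6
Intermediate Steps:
b = -2/53 (b = 2/(-5 - 48) = 2/(-53) = 2*(-1/53) = -2/53 ≈ -0.037736)
K(s, d) = d (K(s, d) = d - 1*0 = d + 0 = d)
X(v, x) = 3 + √154389/53 (X(v, x) = 3 + √(-2/53 + 55) = 3 + √(2913/53) = 3 + √154389/53)
z = -3 - √154389/53 (z = -(3 + √154389/53) = -3 - √154389/53 ≈ -10.414)
z + 3556 = (-3 - √154389/53) + 3556 = 3553 - √154389/53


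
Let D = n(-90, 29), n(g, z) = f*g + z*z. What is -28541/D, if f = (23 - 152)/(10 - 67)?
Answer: -542279/12109 ≈ -44.783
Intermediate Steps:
f = 43/19 (f = -129/(-57) = -129*(-1/57) = 43/19 ≈ 2.2632)
n(g, z) = z² + 43*g/19 (n(g, z) = 43*g/19 + z*z = 43*g/19 + z² = z² + 43*g/19)
D = 12109/19 (D = 29² + (43/19)*(-90) = 841 - 3870/19 = 12109/19 ≈ 637.32)
-28541/D = -28541/12109/19 = -28541*19/12109 = -542279/12109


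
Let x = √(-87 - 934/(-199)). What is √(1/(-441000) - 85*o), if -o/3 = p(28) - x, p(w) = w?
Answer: √(1246932527003990 - 223785450000*I*√3259421)/417900 ≈ 85.573 - 13.517*I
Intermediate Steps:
x = I*√3259421/199 (x = √(-87 - 934*(-1/199)) = √(-87 + 934/199) = √(-16379/199) = I*√3259421/199 ≈ 9.0723*I)
o = -84 + 3*I*√3259421/199 (o = -3*(28 - I*√3259421/199) = -84 + 3*I*√3259421/199 ≈ -84.0 + 27.217*I)
√(1/(-441000) - 85*o) = √(1/(-441000) - 85*(-84 + 3*I*√3259421/199)) = √(-1/441000 + (7140 - 255*I*√3259421/199)) = √(3148739999/441000 - 255*I*√3259421/199)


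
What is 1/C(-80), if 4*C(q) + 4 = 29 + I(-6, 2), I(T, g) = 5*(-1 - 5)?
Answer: -⅘ ≈ -0.80000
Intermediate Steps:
I(T, g) = -30 (I(T, g) = 5*(-6) = -30)
C(q) = -5/4 (C(q) = -1 + (29 - 30)/4 = -1 + (¼)*(-1) = -1 - ¼ = -5/4)
1/C(-80) = 1/(-5/4) = -⅘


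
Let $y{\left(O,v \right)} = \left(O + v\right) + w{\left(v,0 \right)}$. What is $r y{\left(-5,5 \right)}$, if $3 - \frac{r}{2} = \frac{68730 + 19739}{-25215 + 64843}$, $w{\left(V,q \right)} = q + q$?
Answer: $0$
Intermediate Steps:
$w{\left(V,q \right)} = 2 q$
$y{\left(O,v \right)} = O + v$ ($y{\left(O,v \right)} = \left(O + v\right) + 2 \cdot 0 = \left(O + v\right) + 0 = O + v$)
$r = \frac{30415}{19814}$ ($r = 6 - 2 \frac{68730 + 19739}{-25215 + 64843} = 6 - 2 \cdot \frac{88469}{39628} = 6 - 2 \cdot 88469 \cdot \frac{1}{39628} = 6 - \frac{88469}{19814} = \frac{30415}{19814} \approx 1.535$)
$r y{\left(-5,5 \right)} = \frac{30415 \left(-5 + 5\right)}{19814} = \frac{30415}{19814} \cdot 0 = 0$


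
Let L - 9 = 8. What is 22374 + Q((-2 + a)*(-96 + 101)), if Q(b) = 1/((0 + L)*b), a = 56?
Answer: 102696661/4590 ≈ 22374.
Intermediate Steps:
L = 17 (L = 9 + 8 = 17)
Q(b) = 1/(17*b) (Q(b) = 1/((0 + 17)*b) = 1/(17*b))
22374 + Q((-2 + a)*(-96 + 101)) = 22374 + 1/(17*(((-2 + 56)*(-96 + 101)))) = 22374 + 1/(17*((54*5))) = 22374 + (1/17)/270 = 22374 + (1/17)*(1/270) = 22374 + 1/4590 = 102696661/4590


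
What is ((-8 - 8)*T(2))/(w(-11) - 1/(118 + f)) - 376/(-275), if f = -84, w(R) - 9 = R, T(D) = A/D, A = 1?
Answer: 100744/18975 ≈ 5.3093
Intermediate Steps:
T(D) = 1/D
w(R) = 9 + R
((-8 - 8)*T(2))/(w(-11) - 1/(118 + f)) - 376/(-275) = ((-8 - 8)/2)/((9 - 11) - 1/(118 - 84)) - 376/(-275) = (-16*½)/(-2 - 1/34) - 376*(-1/275) = -8/(-2 - 1*1/34) + 376/275 = -8/(-2 - 1/34) + 376/275 = -8/(-69/34) + 376/275 = -8*(-34/69) + 376/275 = 272/69 + 376/275 = 100744/18975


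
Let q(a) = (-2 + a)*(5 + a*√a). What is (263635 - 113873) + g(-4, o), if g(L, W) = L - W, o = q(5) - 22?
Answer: 149765 - 15*√5 ≈ 1.4973e+5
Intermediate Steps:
q(a) = (-2 + a)*(5 + a^(3/2))
o = -7 + 15*√5 (o = (-10 + 5^(5/2) - 10*√5 + 5*5) - 22 = (-10 + 25*√5 - 10*√5 + 25) - 22 = (15 + 15*√5) - 22 = -7 + 15*√5 ≈ 26.541)
(263635 - 113873) + g(-4, o) = (263635 - 113873) + (-4 - (-7 + 15*√5)) = 149762 + (-4 + (7 - 15*√5)) = 149762 + (3 - 15*√5) = 149765 - 15*√5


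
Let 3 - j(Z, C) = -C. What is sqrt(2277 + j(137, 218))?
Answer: sqrt(2498) ≈ 49.980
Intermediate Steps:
j(Z, C) = 3 + C (j(Z, C) = 3 - (-1)*C = 3 + C)
sqrt(2277 + j(137, 218)) = sqrt(2277 + (3 + 218)) = sqrt(2277 + 221) = sqrt(2498)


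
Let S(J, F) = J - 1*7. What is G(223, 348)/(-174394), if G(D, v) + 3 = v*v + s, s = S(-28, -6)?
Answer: -5503/7927 ≈ -0.69421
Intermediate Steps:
S(J, F) = -7 + J (S(J, F) = J - 7 = -7 + J)
s = -35 (s = -7 - 28 = -35)
G(D, v) = -38 + v² (G(D, v) = -3 + (v*v - 35) = -3 + (v² - 35) = -3 + (-35 + v²) = -38 + v²)
G(223, 348)/(-174394) = (-38 + 348²)/(-174394) = (-38 + 121104)*(-1/174394) = 121066*(-1/174394) = -5503/7927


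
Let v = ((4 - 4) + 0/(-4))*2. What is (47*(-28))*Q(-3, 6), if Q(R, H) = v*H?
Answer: 0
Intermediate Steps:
v = 0 (v = (0 + 0*(-1/4))*2 = (0 + 0)*2 = 0*2 = 0)
Q(R, H) = 0 (Q(R, H) = 0*H = 0)
(47*(-28))*Q(-3, 6) = (47*(-28))*0 = -1316*0 = 0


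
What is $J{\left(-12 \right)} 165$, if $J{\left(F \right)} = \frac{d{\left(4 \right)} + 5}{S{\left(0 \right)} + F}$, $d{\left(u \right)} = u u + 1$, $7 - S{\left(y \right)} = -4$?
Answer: $-3630$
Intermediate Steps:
$S{\left(y \right)} = 11$ ($S{\left(y \right)} = 7 - -4 = 7 + 4 = 11$)
$d{\left(u \right)} = 1 + u^{2}$ ($d{\left(u \right)} = u^{2} + 1 = 1 + u^{2}$)
$J{\left(F \right)} = \frac{22}{11 + F}$ ($J{\left(F \right)} = \frac{\left(1 + 4^{2}\right) + 5}{11 + F} = \frac{\left(1 + 16\right) + 5}{11 + F} = \frac{17 + 5}{11 + F} = \frac{22}{11 + F}$)
$J{\left(-12 \right)} 165 = \frac{22}{11 - 12} \cdot 165 = \frac{22}{-1} \cdot 165 = 22 \left(-1\right) 165 = \left(-22\right) 165 = -3630$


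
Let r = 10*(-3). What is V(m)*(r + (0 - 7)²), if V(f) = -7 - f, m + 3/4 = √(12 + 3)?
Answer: -475/4 - 19*√15 ≈ -192.34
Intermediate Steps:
m = -¾ + √15 (m = -¾ + √(12 + 3) = -¾ + √15 ≈ 3.1230)
r = -30
V(m)*(r + (0 - 7)²) = (-7 - (-¾ + √15))*(-30 + (0 - 7)²) = (-7 + (¾ - √15))*(-30 + (-7)²) = (-25/4 - √15)*(-30 + 49) = (-25/4 - √15)*19 = -475/4 - 19*√15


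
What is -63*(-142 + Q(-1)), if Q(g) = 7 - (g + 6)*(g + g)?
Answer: 7875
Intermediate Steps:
Q(g) = 7 - 2*g*(6 + g) (Q(g) = 7 - (6 + g)*2*g = 7 - 2*g*(6 + g))
-63*(-142 + Q(-1)) = -63*(-142 + (7 - 12*(-1) - 2*(-1)²)) = -63*(-142 + (7 + 12 - 2*1)) = -63*(-142 + (7 + 12 - 2)) = -63*(-142 + 17) = -63*(-125) = 7875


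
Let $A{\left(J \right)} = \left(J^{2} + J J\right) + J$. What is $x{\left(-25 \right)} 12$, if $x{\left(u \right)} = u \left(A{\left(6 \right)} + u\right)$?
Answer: $-15900$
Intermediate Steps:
$A{\left(J \right)} = J + 2 J^{2}$ ($A{\left(J \right)} = \left(J^{2} + J^{2}\right) + J = 2 J^{2} + J = J + 2 J^{2}$)
$x{\left(u \right)} = u \left(78 + u\right)$ ($x{\left(u \right)} = u \left(6 \left(1 + 2 \cdot 6\right) + u\right) = u \left(6 \left(1 + 12\right) + u\right) = u \left(6 \cdot 13 + u\right) = u \left(78 + u\right)$)
$x{\left(-25 \right)} 12 = - 25 \left(78 - 25\right) 12 = \left(-25\right) 53 \cdot 12 = \left(-1325\right) 12 = -15900$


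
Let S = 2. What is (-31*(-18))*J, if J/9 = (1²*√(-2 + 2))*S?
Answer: 0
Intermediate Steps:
J = 0 (J = 9*((1²*√(-2 + 2))*2) = 9*((1*√0)*2) = 9*((1*0)*2) = 9*(0*2) = 9*0 = 0)
(-31*(-18))*J = -31*(-18)*0 = 558*0 = 0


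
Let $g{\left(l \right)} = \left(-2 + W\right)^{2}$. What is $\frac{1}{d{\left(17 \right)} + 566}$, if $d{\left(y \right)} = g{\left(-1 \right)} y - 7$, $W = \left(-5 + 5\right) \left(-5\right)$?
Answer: $\frac{1}{627} \approx 0.0015949$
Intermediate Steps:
$W = 0$ ($W = 0 \left(-5\right) = 0$)
$g{\left(l \right)} = 4$ ($g{\left(l \right)} = \left(-2 + 0\right)^{2} = \left(-2\right)^{2} = 4$)
$d{\left(y \right)} = -7 + 4 y$ ($d{\left(y \right)} = 4 y - 7 = -7 + 4 y$)
$\frac{1}{d{\left(17 \right)} + 566} = \frac{1}{\left(-7 + 4 \cdot 17\right) + 566} = \frac{1}{\left(-7 + 68\right) + 566} = \frac{1}{61 + 566} = \frac{1}{627}$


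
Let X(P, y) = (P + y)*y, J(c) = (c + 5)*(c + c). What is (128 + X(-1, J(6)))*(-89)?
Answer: -1550380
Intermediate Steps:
J(c) = 2*c*(5 + c) (J(c) = (5 + c)*(2*c) = 2*c*(5 + c))
X(P, y) = y*(P + y)
(128 + X(-1, J(6)))*(-89) = (128 + (2*6*(5 + 6))*(-1 + 2*6*(5 + 6)))*(-89) = (128 + (2*6*11)*(-1 + 2*6*11))*(-89) = (128 + 132*(-1 + 132))*(-89) = (128 + 132*131)*(-89) = (128 + 17292)*(-89) = 17420*(-89) = -1550380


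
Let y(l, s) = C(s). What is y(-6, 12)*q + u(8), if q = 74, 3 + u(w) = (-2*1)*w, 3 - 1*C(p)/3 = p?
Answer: -2017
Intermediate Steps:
C(p) = 9 - 3*p
y(l, s) = 9 - 3*s
u(w) = -3 - 2*w (u(w) = -3 + (-2*1)*w = -3 - 2*w)
y(-6, 12)*q + u(8) = (9 - 3*12)*74 + (-3 - 2*8) = (9 - 36)*74 + (-3 - 16) = -27*74 - 19 = -1998 - 19 = -2017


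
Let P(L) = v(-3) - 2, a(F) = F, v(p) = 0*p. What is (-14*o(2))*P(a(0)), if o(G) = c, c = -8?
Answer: -224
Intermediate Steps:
v(p) = 0
o(G) = -8
P(L) = -2 (P(L) = 0 - 2 = -2)
(-14*o(2))*P(a(0)) = -14*(-8)*(-2) = 112*(-2) = -224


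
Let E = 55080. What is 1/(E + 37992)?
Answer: 1/93072 ≈ 1.0744e-5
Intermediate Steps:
1/(E + 37992) = 1/(55080 + 37992) = 1/93072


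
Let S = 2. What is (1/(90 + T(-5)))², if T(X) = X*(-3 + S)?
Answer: 1/9025 ≈ 0.00011080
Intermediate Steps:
T(X) = -X (T(X) = X*(-3 + 2) = X*(-1) = -X)
(1/(90 + T(-5)))² = (1/(90 - 1*(-5)))² = (1/(90 + 5))² = (1/95)² = 1/9025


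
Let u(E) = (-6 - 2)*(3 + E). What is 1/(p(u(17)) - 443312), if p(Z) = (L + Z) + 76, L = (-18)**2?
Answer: -1/443072 ≈ -2.2570e-6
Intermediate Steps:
L = 324
u(E) = -24 - 8*E (u(E) = -8*(3 + E) = -24 - 8*E)
p(Z) = 400 + Z (p(Z) = (324 + Z) + 76 = 400 + Z)
1/(p(u(17)) - 443312) = 1/((400 + (-24 - 8*17)) - 443312) = 1/((400 + (-24 - 136)) - 443312) = 1/((400 - 160) - 443312) = 1/(240 - 443312) = 1/(-443072) = -1/443072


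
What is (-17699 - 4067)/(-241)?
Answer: 21766/241 ≈ 90.315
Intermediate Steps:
(-17699 - 4067)/(-241) = -21766*(-1/241) = 21766/241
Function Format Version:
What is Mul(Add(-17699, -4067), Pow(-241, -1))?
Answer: Rational(21766, 241) ≈ 90.315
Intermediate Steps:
Mul(Add(-17699, -4067), Pow(-241, -1)) = Mul(-21766, Rational(-1, 241)) = Rational(21766, 241)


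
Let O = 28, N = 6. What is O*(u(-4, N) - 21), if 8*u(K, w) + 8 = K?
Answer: -630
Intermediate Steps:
u(K, w) = -1 + K/8
O*(u(-4, N) - 21) = 28*((-1 + (⅛)*(-4)) - 21) = 28*((-1 - ½) - 21) = 28*(-3/2 - 21) = 28*(-45/2) = -630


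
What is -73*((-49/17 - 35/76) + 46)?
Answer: -4023249/1292 ≈ -3114.0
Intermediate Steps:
-73*((-49/17 - 35/76) + 46) = -73*(-4319/1292 + 46) = -73*55113/1292 = -4023249/1292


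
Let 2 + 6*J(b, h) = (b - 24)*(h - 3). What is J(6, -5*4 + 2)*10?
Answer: 1880/3 ≈ 626.67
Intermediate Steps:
J(b, h) = -1/3 + (-24 + b)*(-3 + h)/6 (J(b, h) = -1/3 + ((b - 24)*(h - 3))/6 = -1/3 + ((-24 + b)*(-3 + h))/6 = -1/3 + (-24 + b)*(-3 + h)/6)
J(6, -5*4 + 2)*10 = (35/3 - 4*(-5*4 + 2) - 1/2*6 + (1/6)*6*(-5*4 + 2))*10 = (35/3 - 4*(-20 + 2) - 3 + (1/6)*6*(-20 + 2))*10 = (35/3 - 4*(-18) - 3 + (1/6)*6*(-18))*10 = (35/3 + 72 - 3 - 18)*10 = (188/3)*10 = 1880/3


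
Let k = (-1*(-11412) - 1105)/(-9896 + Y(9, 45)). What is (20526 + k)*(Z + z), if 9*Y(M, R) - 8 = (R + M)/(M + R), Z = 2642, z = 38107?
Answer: 8275896272787/9895 ≈ 8.3637e+8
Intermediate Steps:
Y(M, R) = 1 (Y(M, R) = 8/9 + ((R + M)/(M + R))/9 = 8/9 + ((M + R)/(M + R))/9 = 8/9 + (1/9)*1 = 8/9 + 1/9 = 1)
k = -10307/9895 (k = (-1*(-11412) - 1105)/(-9896 + 1) = (11412 - 1105)/(-9895) = 10307*(-1/9895) = -10307/9895 ≈ -1.0416)
(20526 + k)*(Z + z) = (20526 - 10307/9895)*(2642 + 38107) = (203094463/9895)*40749 = 8275896272787/9895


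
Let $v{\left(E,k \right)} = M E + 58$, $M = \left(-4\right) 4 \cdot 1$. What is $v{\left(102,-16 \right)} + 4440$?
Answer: $2866$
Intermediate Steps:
$M = -16$ ($M = \left(-16\right) 1 = -16$)
$v{\left(E,k \right)} = 58 - 16 E$ ($v{\left(E,k \right)} = - 16 E + 58 = 58 - 16 E$)
$v{\left(102,-16 \right)} + 4440 = \left(58 - 1632\right) + 4440 = -1574 + 4440 = 2866$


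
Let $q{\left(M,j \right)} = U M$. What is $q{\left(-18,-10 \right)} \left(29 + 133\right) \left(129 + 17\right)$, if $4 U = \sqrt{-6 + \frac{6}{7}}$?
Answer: $- \frac{638604 i \sqrt{7}}{7} \approx - 2.4137 \cdot 10^{5} i$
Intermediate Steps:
$U = \frac{3 i \sqrt{7}}{14}$ ($U = \frac{\sqrt{-6 + \frac{6}{7}}}{4} = \frac{\sqrt{- \frac{36}{7}}}{4} = \frac{\frac{6}{7} i \sqrt{7}}{4} = \frac{3 i \sqrt{7}}{14} \approx 0.56695 i$)
$q{\left(M,j \right)} = \frac{3 i M \sqrt{7}}{14}$ ($q{\left(M,j \right)} = \frac{3 i \sqrt{7}}{14} M = \frac{3 i M \sqrt{7}}{14}$)
$q{\left(-18,-10 \right)} \left(29 + 133\right) \left(129 + 17\right) = \frac{3}{14} i \left(-18\right) \sqrt{7} \left(29 + 133\right) \left(129 + 17\right) = - \frac{27 i \sqrt{7}}{7} \cdot 162 \cdot 146 = - \frac{27 i \sqrt{7}}{7} \cdot 23652 = - \frac{638604 i \sqrt{7}}{7}$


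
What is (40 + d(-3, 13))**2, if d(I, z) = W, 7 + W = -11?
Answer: 484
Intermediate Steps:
W = -18 (W = -7 - 11 = -18)
d(I, z) = -18
(40 + d(-3, 13))**2 = (40 - 18)**2 = 22**2 = 484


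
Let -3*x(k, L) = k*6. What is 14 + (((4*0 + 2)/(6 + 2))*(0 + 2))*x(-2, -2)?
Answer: 16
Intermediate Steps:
x(k, L) = -2*k (x(k, L) = -k*6/3 = -2*k)
14 + (((4*0 + 2)/(6 + 2))*(0 + 2))*x(-2, -2) = 14 + (((4*0 + 2)/(6 + 2))*(0 + 2))*(-2*(-2)) = 14 + (((0 + 2)/8)*2)*4 = 14 + ((2*(⅛))*2)*4 = 14 + ((¼)*2)*4 = 14 + (½)*4 = 14 + 2 = 16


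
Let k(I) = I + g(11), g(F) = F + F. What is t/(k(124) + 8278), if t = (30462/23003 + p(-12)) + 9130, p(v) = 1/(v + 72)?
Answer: 12602894123/11626636320 ≈ 1.0840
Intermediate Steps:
g(F) = 2*F
k(I) = 22 + I (k(I) = I + 2*11 = I + 22 = 22 + I)
p(v) = 1/(72 + v)
t = 12602894123/1380180 (t = (30462/23003 + 1/(72 - 12)) + 9130 = (30462*(1/23003) + 1/60) + 9130 = (30462/23003 + 1/60) + 9130 = 1850723/1380180 + 9130 = 12602894123/1380180 ≈ 9131.3)
t/(k(124) + 8278) = 12602894123/(1380180*((22 + 124) + 8278)) = 12602894123/(1380180*(146 + 8278)) = (12602894123/1380180)/8424 = (12602894123/1380180)*(1/8424) = 12602894123/11626636320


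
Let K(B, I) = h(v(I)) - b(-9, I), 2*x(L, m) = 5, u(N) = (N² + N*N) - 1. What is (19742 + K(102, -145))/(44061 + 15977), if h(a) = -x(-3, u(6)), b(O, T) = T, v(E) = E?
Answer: 39769/120076 ≈ 0.33120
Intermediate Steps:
u(N) = -1 + 2*N² (u(N) = (N² + N²) - 1 = 2*N² - 1 = -1 + 2*N²)
x(L, m) = 5/2 (x(L, m) = (½)*5 = 5/2)
h(a) = -5/2 (h(a) = -1*5/2 = -5/2)
K(B, I) = -5/2 - I
(19742 + K(102, -145))/(44061 + 15977) = (19742 + (-5/2 - 1*(-145)))/(44061 + 15977) = (19742 + (-5/2 + 145))/60038 = (19742 + 285/2)*(1/60038) = (39769/2)*(1/60038) = 39769/120076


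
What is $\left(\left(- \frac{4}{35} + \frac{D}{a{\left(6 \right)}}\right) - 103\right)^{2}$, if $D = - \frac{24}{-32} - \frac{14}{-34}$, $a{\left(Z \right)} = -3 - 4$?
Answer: $\frac{60421081249}{5664400} \approx 10667.0$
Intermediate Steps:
$a{\left(Z \right)} = -7$ ($a{\left(Z \right)} = -3 - 4 = -7$)
$D = \frac{79}{68}$ ($D = \left(-24\right) \left(- \frac{1}{32}\right) - - \frac{7}{17} = \frac{3}{4} + \frac{7}{17} = \frac{79}{68} \approx 1.1618$)
$\left(\left(- \frac{4}{35} + \frac{D}{a{\left(6 \right)}}\right) - 103\right)^{2} = \left(\left(- \frac{4}{35} + \frac{79}{68 \left(-7\right)}\right) - 103\right)^{2} = \left(\left(\left(-4\right) \frac{1}{35} + \frac{79}{68} \left(- \frac{1}{7}\right)\right) - 103\right)^{2} = \left(\left(- \frac{4}{35} - \frac{79}{476}\right) - 103\right)^{2} = \left(- \frac{667}{2380} - 103\right)^{2} = \left(- \frac{245807}{2380}\right)^{2} = \frac{60421081249}{5664400}$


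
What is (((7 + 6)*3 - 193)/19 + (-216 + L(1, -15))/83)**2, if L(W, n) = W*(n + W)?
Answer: 294191104/2486929 ≈ 118.29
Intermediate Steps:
L(W, n) = W*(W + n)
(((7 + 6)*3 - 193)/19 + (-216 + L(1, -15))/83)**2 = (((7 + 6)*3 - 193)/19 + (-216 + 1*(1 - 15))/83)**2 = ((13*3 - 193)*(1/19) + (-216 + 1*(-14))*(1/83))**2 = ((39 - 193)*(1/19) + (-216 - 14)*(1/83))**2 = (-154*1/19 - 230*1/83)**2 = (-154/19 - 230/83)**2 = (-17152/1577)**2 = 294191104/2486929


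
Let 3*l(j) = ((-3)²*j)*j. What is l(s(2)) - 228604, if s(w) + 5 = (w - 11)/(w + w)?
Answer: -3655141/16 ≈ -2.2845e+5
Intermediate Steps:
s(w) = -5 + (-11 + w)/(2*w) (s(w) = -5 + (w - 11)/(w + w) = -5 + (-11 + w)/((2*w)) = -5 + (-11 + w)*(1/(2*w)) = -5 + (-11 + w)/(2*w))
l(j) = 3*j² (l(j) = (((-3)²*j)*j)/3 = ((9*j)*j)/3 = (9*j²)/3 = 3*j²)
l(s(2)) - 228604 = 3*((½)*(-11 - 9*2)/2)² - 228604 = 3*((½)*(½)*(-11 - 18))² - 228604 = 3*((½)*(½)*(-29))² - 228604 = 3*(-29/4)² - 228604 = 3*(841/16) - 228604 = 2523/16 - 228604 = -3655141/16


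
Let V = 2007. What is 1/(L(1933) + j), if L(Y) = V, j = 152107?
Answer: 1/154114 ≈ 6.4887e-6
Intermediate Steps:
L(Y) = 2007
1/(L(1933) + j) = 1/(2007 + 152107) = 1/154114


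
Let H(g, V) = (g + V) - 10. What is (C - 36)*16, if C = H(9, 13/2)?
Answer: -488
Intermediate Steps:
H(g, V) = -10 + V + g (H(g, V) = (V + g) - 10 = -10 + V + g)
C = 11/2 (C = -10 + 13/2 + 9 = 11/2 ≈ 5.5000)
(C - 36)*16 = (11/2 - 36)*16 = -61/2*16 = -488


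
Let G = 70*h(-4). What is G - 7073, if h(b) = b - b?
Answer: -7073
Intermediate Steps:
h(b) = 0
G = 0 (G = 70*0 = 0)
G - 7073 = 0 - 7073 = -7073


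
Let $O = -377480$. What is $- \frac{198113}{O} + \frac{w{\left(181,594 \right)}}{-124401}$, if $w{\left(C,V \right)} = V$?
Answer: $\frac{8140410731}{15652963160} \approx 0.52006$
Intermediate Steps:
$- \frac{198113}{O} + \frac{w{\left(181,594 \right)}}{-124401} = - \frac{198113}{-377480} + \frac{594}{-124401} = \left(-198113\right) \left(- \frac{1}{377480}\right) + 594 \left(- \frac{1}{124401}\right) = \frac{198113}{377480} - \frac{198}{41467} = \frac{8140410731}{15652963160}$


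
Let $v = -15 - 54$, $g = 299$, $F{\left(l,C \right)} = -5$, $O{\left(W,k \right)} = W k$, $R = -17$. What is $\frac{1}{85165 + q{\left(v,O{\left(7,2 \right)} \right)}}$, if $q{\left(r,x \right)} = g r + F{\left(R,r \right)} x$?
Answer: $\frac{1}{64464} \approx 1.5513 \cdot 10^{-5}$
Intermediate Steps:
$v = -69$ ($v = -15 - 54 = -69$)
$q{\left(r,x \right)} = - 5 x + 299 r$ ($q{\left(r,x \right)} = 299 r - 5 x = - 5 x + 299 r$)
$\frac{1}{85165 + q{\left(v,O{\left(7,2 \right)} \right)}} = \frac{1}{85165 - \left(20631 + 5 \cdot 7 \cdot 2\right)} = \frac{1}{85165 - 20701} = \frac{1}{64464}$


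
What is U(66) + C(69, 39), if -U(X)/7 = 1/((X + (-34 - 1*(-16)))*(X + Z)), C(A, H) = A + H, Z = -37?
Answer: 150329/1392 ≈ 107.99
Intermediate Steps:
U(X) = -7/((-37 + X)*(-18 + X)) (U(X) = -7*1/((X - 37)*(X + (-34 - 1*(-16)))) = -7*1/((-37 + X)*(X + (-34 + 16))) = -7*1/((-37 + X)*(X - 18)) = -7*1/((-37 + X)*(-18 + X)) = -7/((-37 + X)*(-18 + X)))
U(66) + C(69, 39) = -7/(666 + 66**2 - 55*66) + (69 + 39) = -7/(666 + 4356 - 3630) + 108 = -7/1392 + 108 = 150329/1392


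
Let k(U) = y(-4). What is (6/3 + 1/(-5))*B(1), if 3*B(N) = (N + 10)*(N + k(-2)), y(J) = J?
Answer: -99/5 ≈ -19.800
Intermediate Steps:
k(U) = -4
B(N) = (-4 + N)*(10 + N)/3 (B(N) = ((N + 10)*(N - 4))/3 = ((10 + N)*(-4 + N))/3 = ((-4 + N)*(10 + N))/3 = (-4 + N)*(10 + N)/3)
(6/3 + 1/(-5))*B(1) = (6/3 + 1/(-5))*(-40/3 + 2*1 + (⅓)*1²) = (6*(⅓) + 1*(-⅕))*(-40/3 + 2 + (⅓)*1) = (2 - ⅕)*(-40/3 + 2 + ⅓) = (9/5)*(-11) = -99/5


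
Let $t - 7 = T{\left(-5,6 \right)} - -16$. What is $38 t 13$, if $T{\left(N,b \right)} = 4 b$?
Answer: $23218$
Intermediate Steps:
$t = 47$ ($t = 7 + \left(4 \cdot 6 - -16\right) = 7 + \left(24 + 16\right) = 7 + 40 = 47$)
$38 t 13 = 38 \cdot 47 \cdot 13 = 1786 \cdot 13 = 23218$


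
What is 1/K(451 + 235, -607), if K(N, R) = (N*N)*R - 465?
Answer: -1/285652237 ≈ -3.5008e-9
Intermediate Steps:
K(N, R) = -465 + R*N**2 (K(N, R) = N**2*R - 465 = R*N**2 - 465 = -465 + R*N**2)
1/K(451 + 235, -607) = 1/(-465 - 607*(451 + 235)**2) = 1/(-465 - 607*686**2) = 1/(-465 - 607*470596) = 1/(-465 - 285651772) = 1/(-285652237) = -1/285652237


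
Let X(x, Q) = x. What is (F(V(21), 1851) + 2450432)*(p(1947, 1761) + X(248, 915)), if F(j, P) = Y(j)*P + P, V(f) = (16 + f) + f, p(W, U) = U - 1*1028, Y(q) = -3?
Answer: 2400242130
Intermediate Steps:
p(W, U) = -1028 + U (p(W, U) = U - 1028 = -1028 + U)
V(f) = 16 + 2*f
F(j, P) = -2*P (F(j, P) = -3*P + P = -2*P)
(F(V(21), 1851) + 2450432)*(p(1947, 1761) + X(248, 915)) = (-2*1851 + 2450432)*((-1028 + 1761) + 248) = (-3702 + 2450432)*(733 + 248) = 2446730*981 = 2400242130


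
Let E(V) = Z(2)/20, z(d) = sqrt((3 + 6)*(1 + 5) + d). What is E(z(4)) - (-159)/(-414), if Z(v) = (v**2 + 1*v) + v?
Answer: 11/690 ≈ 0.015942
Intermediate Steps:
Z(v) = v**2 + 2*v (Z(v) = (v**2 + v) + v = (v + v**2) + v = v**2 + 2*v)
z(d) = sqrt(54 + d) (z(d) = sqrt(9*6 + d) = sqrt(54 + d))
E(V) = 2/5 (E(V) = (2*(2 + 2))/20 = (2*4)*(1/20) = 8*(1/20) = 2/5)
E(z(4)) - (-159)/(-414) = 2/5 - (-159)/(-414) = 2/5 - (-159)*(-1)/414 = 2/5 - 1*53/138 = 2/5 - 53/138 = 11/690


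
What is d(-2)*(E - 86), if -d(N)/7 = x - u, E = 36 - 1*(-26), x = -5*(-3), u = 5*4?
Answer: -840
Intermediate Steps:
u = 20
x = 15
E = 62 (E = 36 + 26 = 62)
d(N) = 35 (d(N) = -7*(15 - 1*20) = -7*(15 - 20) = -7*(-5) = 35)
d(-2)*(E - 86) = 35*(62 - 86) = 35*(-24) = -840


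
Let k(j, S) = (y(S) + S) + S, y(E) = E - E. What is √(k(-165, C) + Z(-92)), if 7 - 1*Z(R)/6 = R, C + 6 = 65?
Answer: 2*√178 ≈ 26.683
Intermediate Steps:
y(E) = 0
C = 59 (C = -6 + 65 = 59)
Z(R) = 42 - 6*R
k(j, S) = 2*S (k(j, S) = (0 + S) + S = S + S = 2*S)
√(k(-165, C) + Z(-92)) = √(2*59 + (42 - 6*(-92))) = √(118 + (42 + 552)) = √(118 + 594) = √712 = 2*√178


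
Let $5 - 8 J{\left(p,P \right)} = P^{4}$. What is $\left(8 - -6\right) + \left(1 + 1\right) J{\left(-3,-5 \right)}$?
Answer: $-141$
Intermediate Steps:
$J{\left(p,P \right)} = \frac{5}{8} - \frac{P^{4}}{8}$
$\left(8 - -6\right) + \left(1 + 1\right) J{\left(-3,-5 \right)} = \left(8 - -6\right) + \left(1 + 1\right) \left(\frac{5}{8} - \frac{\left(-5\right)^{4}}{8}\right) = \left(8 + 6\right) + 2 \left(\frac{5}{8} - \frac{625}{8}\right) = 14 + 2 \left(\frac{5}{8} - \frac{625}{8}\right) = 14 + 2 \left(- \frac{155}{2}\right) = 14 - 155 = -141$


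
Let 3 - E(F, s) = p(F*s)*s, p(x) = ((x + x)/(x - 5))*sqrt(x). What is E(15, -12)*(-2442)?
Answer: -7326 - 342144*I*sqrt(5) ≈ -7326.0 - 7.6506e+5*I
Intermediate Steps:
p(x) = 2*x**(3/2)/(-5 + x) (p(x) = ((2*x)/(-5 + x))*sqrt(x) = (2*x/(-5 + x))*sqrt(x) = 2*x**(3/2)/(-5 + x))
E(F, s) = 3 - 2*s*(F*s)**(3/2)/(-5 + F*s) (E(F, s) = 3 - 2*(F*s)**(3/2)/(-5 + F*s)*s = 3 - 2*s*(F*s)**(3/2)/(-5 + F*s))
E(15, -12)*(-2442) = ((-15 - 2*(-12)*(15*(-12))**(3/2) + 3*15*(-12))/(-5 + 15*(-12)))*(-2442) = ((-15 - 2*(-12)*(-180)**(3/2) - 540)/(-5 - 180))*(-2442) = ((-15 - 2*(-12)*(-1080*I*sqrt(5)) - 540)/(-185))*(-2442) = -(-15 - 25920*I*sqrt(5) - 540)/185*(-2442) = -(-555 - 25920*I*sqrt(5))/185*(-2442) = (3 + 5184*I*sqrt(5)/37)*(-2442) = -7326 - 342144*I*sqrt(5)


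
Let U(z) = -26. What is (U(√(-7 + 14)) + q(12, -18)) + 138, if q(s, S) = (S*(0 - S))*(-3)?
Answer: 1084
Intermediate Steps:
q(s, S) = 3*S² (q(s, S) = (S*(-S))*(-3) = -S²*(-3) = 3*S²)
(U(√(-7 + 14)) + q(12, -18)) + 138 = (-26 + 3*(-18)²) + 138 = (-26 + 3*324) + 138 = (-26 + 972) + 138 = 946 + 138 = 1084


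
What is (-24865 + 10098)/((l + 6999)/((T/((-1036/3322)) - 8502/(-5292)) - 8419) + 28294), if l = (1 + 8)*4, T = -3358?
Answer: -1132599026359/2170322141428 ≈ -0.52186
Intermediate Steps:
l = 36 (l = 9*4 = 36)
(-24865 + 10098)/((l + 6999)/((T/((-1036/3322)) - 8502/(-5292)) - 8419) + 28294) = (-24865 + 10098)/((36 + 6999)/((-3358/((-1036/3322)) - 8502/(-5292)) - 8419) + 28294) = -14767/(7035/((-3358/((-1036*1/3322)) - 8502*(-1/5292)) - 8419) + 28294) = -14767/(7035/((-3358/(-518/1661) + 1417/882) - 8419) + 28294) = -14767/(7035/((-3358*(-1661/518) + 1417/882) - 8419) + 28294) = -14767/(7035/((2788819/259 + 1417/882) - 8419) + 28294) = -14767/(7035/(351443623/32634 - 8419) + 28294) = -14767/(7035/(76697977/32634) + 28294) = -14767/(7035*(32634/76697977) + 28294) = -14767/(229580190/76697977 + 28294) = -14767/2170322141428/76697977 = -14767*76697977/2170322141428 = -1132599026359/2170322141428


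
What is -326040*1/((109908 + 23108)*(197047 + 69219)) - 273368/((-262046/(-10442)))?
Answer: -2325633857707633/213494903258 ≈ -10893.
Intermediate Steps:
-326040*1/((109908 + 23108)*(197047 + 69219)) - 273368/((-262046/(-10442))) = -326040/(133016*266266) - 273368/((-262046*(-1/10442))) = -326040/35417638256 - 273368/131023/5221 = -326040*1/35417638256 - 273368*5221/131023 = -15/1629446 - 1427254328/131023 = -2325633857707633/213494903258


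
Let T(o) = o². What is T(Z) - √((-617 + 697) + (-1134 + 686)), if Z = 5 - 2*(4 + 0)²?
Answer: 729 - 4*I*√23 ≈ 729.0 - 19.183*I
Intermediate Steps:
Z = -27 (Z = 5 - 2*4² = 5 - 2*16 = 5 - 32 = -27)
T(Z) - √((-617 + 697) + (-1134 + 686)) = (-27)² - √((-617 + 697) + (-1134 + 686)) = 729 - √(80 - 448) = 729 - √(-368) = 729 - 4*I*√23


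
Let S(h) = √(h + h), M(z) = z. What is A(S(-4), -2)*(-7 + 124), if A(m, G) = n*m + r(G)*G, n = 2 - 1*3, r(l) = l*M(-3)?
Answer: -1404 - 234*I*√2 ≈ -1404.0 - 330.93*I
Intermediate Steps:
r(l) = -3*l (r(l) = l*(-3) = -3*l)
n = -1 (n = 2 - 3 = -1)
S(h) = √2*√h (S(h) = √(2*h) = √2*√h)
A(m, G) = -m - 3*G² (A(m, G) = -m + (-3*G)*G = -m - 3*G²)
A(S(-4), -2)*(-7 + 124) = (-√2*√(-4) - 3*(-2)²)*(-7 + 124) = (-√2*2*I - 3*4)*117 = (-2*I*√2 - 12)*117 = (-12 - 2*I*√2)*117 = -1404 - 234*I*√2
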